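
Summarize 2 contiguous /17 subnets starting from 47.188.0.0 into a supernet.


Original prefix: /17
Number of subnets: 2 = 2^1
New prefix = 17 - 1 = 16
Supernet: 47.188.0.0/16


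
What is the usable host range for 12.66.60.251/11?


Network: 12.64.0.0
Broadcast: 12.95.255.255
First usable = network + 1
Last usable = broadcast - 1
Range: 12.64.0.1 to 12.95.255.254


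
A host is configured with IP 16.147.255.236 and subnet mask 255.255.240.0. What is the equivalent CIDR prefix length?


Binary: 11111111.11111111.11110000.00000000
Count leading 1s
Prefix: /20


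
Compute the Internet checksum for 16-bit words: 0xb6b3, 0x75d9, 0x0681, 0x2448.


Sum all words (with carry folding):
+ 0xb6b3 = 0xb6b3
+ 0x75d9 = 0x2c8d
+ 0x0681 = 0x330e
+ 0x2448 = 0x5756
One's complement: ~0x5756
Checksum = 0xa8a9


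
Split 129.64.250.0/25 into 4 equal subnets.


New prefix = 25 + 2 = 27
Each subnet has 32 addresses
  129.64.250.0/27
  129.64.250.32/27
  129.64.250.64/27
  129.64.250.96/27
Subnets: 129.64.250.0/27, 129.64.250.32/27, 129.64.250.64/27, 129.64.250.96/27


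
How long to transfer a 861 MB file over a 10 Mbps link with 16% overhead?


Effective throughput = 10 * (1 - 16/100) = 8.4 Mbps
File size in Mb = 861 * 8 = 6888 Mb
Time = 6888 / 8.4
Time = 820 seconds


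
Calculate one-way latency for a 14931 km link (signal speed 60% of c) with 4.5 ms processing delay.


Speed = 0.6 * 3e5 km/s = 180000 km/s
Propagation delay = 14931 / 180000 = 0.0829 s = 82.95 ms
Processing delay = 4.5 ms
Total one-way latency = 87.45 ms


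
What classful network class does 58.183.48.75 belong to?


First octet: 58
Binary: 00111010
0xxxxxxx -> Class A (1-126)
Class A, default mask 255.0.0.0 (/8)


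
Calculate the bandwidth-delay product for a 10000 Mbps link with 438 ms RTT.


BDP = bandwidth * RTT
= 10000 Mbps * 438 ms
= 10000 * 1e6 * 438 / 1000 bits
= 4380000000 bits
= 547500000 bytes
= 534667.9688 KB
BDP = 4380000000 bits (547500000 bytes)


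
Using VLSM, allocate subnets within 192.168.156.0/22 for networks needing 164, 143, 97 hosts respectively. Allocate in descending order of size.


164 hosts -> /24 (254 usable): 192.168.156.0/24
143 hosts -> /24 (254 usable): 192.168.157.0/24
97 hosts -> /25 (126 usable): 192.168.158.0/25
Allocation: 192.168.156.0/24 (164 hosts, 254 usable); 192.168.157.0/24 (143 hosts, 254 usable); 192.168.158.0/25 (97 hosts, 126 usable)


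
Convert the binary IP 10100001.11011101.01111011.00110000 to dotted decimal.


10100001 = 161
11011101 = 221
01111011 = 123
00110000 = 48
IP: 161.221.123.48


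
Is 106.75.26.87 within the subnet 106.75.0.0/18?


Subnet network: 106.75.0.0
Test IP AND mask: 106.75.0.0
Yes, 106.75.26.87 is in 106.75.0.0/18


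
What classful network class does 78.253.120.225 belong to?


First octet: 78
Binary: 01001110
0xxxxxxx -> Class A (1-126)
Class A, default mask 255.0.0.0 (/8)


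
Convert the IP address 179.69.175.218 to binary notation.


179 = 10110011
69 = 01000101
175 = 10101111
218 = 11011010
Binary: 10110011.01000101.10101111.11011010


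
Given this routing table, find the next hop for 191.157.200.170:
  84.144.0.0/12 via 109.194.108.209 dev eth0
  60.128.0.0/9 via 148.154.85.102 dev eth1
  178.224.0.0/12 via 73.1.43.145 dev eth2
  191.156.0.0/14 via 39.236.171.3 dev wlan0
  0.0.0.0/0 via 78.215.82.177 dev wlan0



Longest prefix match for 191.157.200.170:
  /12 84.144.0.0: no
  /9 60.128.0.0: no
  /12 178.224.0.0: no
  /14 191.156.0.0: MATCH
  /0 0.0.0.0: MATCH
Selected: next-hop 39.236.171.3 via wlan0 (matched /14)


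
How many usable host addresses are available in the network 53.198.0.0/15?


Host bits = 32 - 15 = 17
Total addresses = 2^17 = 131072
Usable = total - 2 (network and broadcast)
Usable hosts: 131070


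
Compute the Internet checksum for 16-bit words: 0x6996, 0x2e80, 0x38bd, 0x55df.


Sum all words (with carry folding):
+ 0x6996 = 0x6996
+ 0x2e80 = 0x9816
+ 0x38bd = 0xd0d3
+ 0x55df = 0x26b3
One's complement: ~0x26b3
Checksum = 0xd94c


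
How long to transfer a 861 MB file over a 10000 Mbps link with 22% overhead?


Effective throughput = 10000 * (1 - 22/100) = 7800 Mbps
File size in Mb = 861 * 8 = 6888 Mb
Time = 6888 / 7800
Time = 0.8831 seconds


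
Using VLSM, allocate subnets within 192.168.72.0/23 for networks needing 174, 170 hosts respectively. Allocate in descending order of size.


174 hosts -> /24 (254 usable): 192.168.72.0/24
170 hosts -> /24 (254 usable): 192.168.73.0/24
Allocation: 192.168.72.0/24 (174 hosts, 254 usable); 192.168.73.0/24 (170 hosts, 254 usable)


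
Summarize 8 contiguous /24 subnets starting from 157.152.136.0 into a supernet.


Original prefix: /24
Number of subnets: 8 = 2^3
New prefix = 24 - 3 = 21
Supernet: 157.152.136.0/21


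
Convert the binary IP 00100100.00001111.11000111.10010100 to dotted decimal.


00100100 = 36
00001111 = 15
11000111 = 199
10010100 = 148
IP: 36.15.199.148


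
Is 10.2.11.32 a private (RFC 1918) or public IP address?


RFC 1918 private ranges:
  10.0.0.0/8 (10.0.0.0 - 10.255.255.255)
  172.16.0.0/12 (172.16.0.0 - 172.31.255.255)
  192.168.0.0/16 (192.168.0.0 - 192.168.255.255)
Private (in 10.0.0.0/8)


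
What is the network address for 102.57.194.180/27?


IP:   01100110.00111001.11000010.10110100
Mask: 11111111.11111111.11111111.11100000
AND operation:
Net:  01100110.00111001.11000010.10100000
Network: 102.57.194.160/27


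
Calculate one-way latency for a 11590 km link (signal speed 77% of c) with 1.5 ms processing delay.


Speed = 0.77 * 3e5 km/s = 231000 km/s
Propagation delay = 11590 / 231000 = 0.0502 s = 50.1732 ms
Processing delay = 1.5 ms
Total one-way latency = 51.6732 ms


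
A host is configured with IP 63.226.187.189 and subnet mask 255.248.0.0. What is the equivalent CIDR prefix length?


Binary: 11111111.11111000.00000000.00000000
Count leading 1s
Prefix: /13


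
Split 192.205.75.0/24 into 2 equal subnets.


New prefix = 24 + 1 = 25
Each subnet has 128 addresses
  192.205.75.0/25
  192.205.75.128/25
Subnets: 192.205.75.0/25, 192.205.75.128/25


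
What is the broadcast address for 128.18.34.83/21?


Network: 128.18.32.0/21
Host bits = 11
Set all host bits to 1:
Broadcast: 128.18.39.255


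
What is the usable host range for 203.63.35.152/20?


Network: 203.63.32.0
Broadcast: 203.63.47.255
First usable = network + 1
Last usable = broadcast - 1
Range: 203.63.32.1 to 203.63.47.254


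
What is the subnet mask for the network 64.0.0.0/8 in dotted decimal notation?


/8 means 8 network bits, 24 host bits
Binary: 11111111000000000000000000000000
Mask: 255.0.0.0


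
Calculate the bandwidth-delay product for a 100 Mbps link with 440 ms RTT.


BDP = bandwidth * RTT
= 100 Mbps * 440 ms
= 100 * 1e6 * 440 / 1000 bits
= 44000000 bits
= 5500000 bytes
= 5371.0938 KB
BDP = 44000000 bits (5500000 bytes)


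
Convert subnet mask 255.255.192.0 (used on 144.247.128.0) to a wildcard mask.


Subnet mask: 255.255.192.0
Wildcard = 255.255.255.255 - subnet mask
255 - 255 = 0
255 - 255 = 0
255 - 192 = 63
255 - 0 = 255
Wildcard: 0.0.63.255


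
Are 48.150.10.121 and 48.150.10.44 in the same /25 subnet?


Mask: 255.255.255.128
48.150.10.121 AND mask = 48.150.10.0
48.150.10.44 AND mask = 48.150.10.0
Yes, same subnet (48.150.10.0)


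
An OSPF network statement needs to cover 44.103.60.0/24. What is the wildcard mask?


Subnet mask: 255.255.255.0
Wildcard = 255.255.255.255 - subnet mask
255 - 255 = 0
255 - 255 = 0
255 - 255 = 0
255 - 0 = 255
Wildcard: 0.0.0.255


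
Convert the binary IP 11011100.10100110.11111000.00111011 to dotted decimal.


11011100 = 220
10100110 = 166
11111000 = 248
00111011 = 59
IP: 220.166.248.59


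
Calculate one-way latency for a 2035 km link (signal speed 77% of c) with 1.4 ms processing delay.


Speed = 0.77 * 3e5 km/s = 231000 km/s
Propagation delay = 2035 / 231000 = 0.0088 s = 8.8095 ms
Processing delay = 1.4 ms
Total one-way latency = 10.2095 ms


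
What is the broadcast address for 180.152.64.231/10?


Network: 180.128.0.0/10
Host bits = 22
Set all host bits to 1:
Broadcast: 180.191.255.255


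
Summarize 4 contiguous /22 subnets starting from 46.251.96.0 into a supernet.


Original prefix: /22
Number of subnets: 4 = 2^2
New prefix = 22 - 2 = 20
Supernet: 46.251.96.0/20


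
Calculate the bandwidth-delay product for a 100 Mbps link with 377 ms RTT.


BDP = bandwidth * RTT
= 100 Mbps * 377 ms
= 100 * 1e6 * 377 / 1000 bits
= 37700000 bits
= 4712500 bytes
= 4602.0508 KB
BDP = 37700000 bits (4712500 bytes)


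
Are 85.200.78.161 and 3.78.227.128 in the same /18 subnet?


Mask: 255.255.192.0
85.200.78.161 AND mask = 85.200.64.0
3.78.227.128 AND mask = 3.78.192.0
No, different subnets (85.200.64.0 vs 3.78.192.0)


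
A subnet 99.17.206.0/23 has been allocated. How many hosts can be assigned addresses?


Host bits = 32 - 23 = 9
Total addresses = 2^9 = 512
Usable = total - 2 (network and broadcast)
Usable hosts: 510


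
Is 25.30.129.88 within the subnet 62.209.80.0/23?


Subnet network: 62.209.80.0
Test IP AND mask: 25.30.128.0
No, 25.30.129.88 is not in 62.209.80.0/23


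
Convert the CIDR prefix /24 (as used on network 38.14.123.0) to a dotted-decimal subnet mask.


/24 means 24 network bits, 8 host bits
Binary: 11111111111111111111111100000000
Mask: 255.255.255.0


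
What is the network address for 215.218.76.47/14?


IP:   11010111.11011010.01001100.00101111
Mask: 11111111.11111100.00000000.00000000
AND operation:
Net:  11010111.11011000.00000000.00000000
Network: 215.216.0.0/14


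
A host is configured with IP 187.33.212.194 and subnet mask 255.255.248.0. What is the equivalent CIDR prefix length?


Binary: 11111111.11111111.11111000.00000000
Count leading 1s
Prefix: /21


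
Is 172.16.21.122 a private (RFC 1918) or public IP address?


RFC 1918 private ranges:
  10.0.0.0/8 (10.0.0.0 - 10.255.255.255)
  172.16.0.0/12 (172.16.0.0 - 172.31.255.255)
  192.168.0.0/16 (192.168.0.0 - 192.168.255.255)
Private (in 172.16.0.0/12)


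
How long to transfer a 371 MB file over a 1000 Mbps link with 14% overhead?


Effective throughput = 1000 * (1 - 14/100) = 860 Mbps
File size in Mb = 371 * 8 = 2968 Mb
Time = 2968 / 860
Time = 3.4512 seconds


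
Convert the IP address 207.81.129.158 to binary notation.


207 = 11001111
81 = 01010001
129 = 10000001
158 = 10011110
Binary: 11001111.01010001.10000001.10011110


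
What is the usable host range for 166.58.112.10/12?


Network: 166.48.0.0
Broadcast: 166.63.255.255
First usable = network + 1
Last usable = broadcast - 1
Range: 166.48.0.1 to 166.63.255.254


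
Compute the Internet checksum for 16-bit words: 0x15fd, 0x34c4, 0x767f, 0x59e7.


Sum all words (with carry folding):
+ 0x15fd = 0x15fd
+ 0x34c4 = 0x4ac1
+ 0x767f = 0xc140
+ 0x59e7 = 0x1b28
One's complement: ~0x1b28
Checksum = 0xe4d7


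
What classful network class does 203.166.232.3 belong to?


First octet: 203
Binary: 11001011
110xxxxx -> Class C (192-223)
Class C, default mask 255.255.255.0 (/24)


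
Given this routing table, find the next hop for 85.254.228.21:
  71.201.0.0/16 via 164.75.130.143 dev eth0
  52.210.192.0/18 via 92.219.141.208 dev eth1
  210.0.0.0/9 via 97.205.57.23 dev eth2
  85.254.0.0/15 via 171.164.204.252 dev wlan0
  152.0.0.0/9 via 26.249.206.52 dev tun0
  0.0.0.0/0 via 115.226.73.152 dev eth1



Longest prefix match for 85.254.228.21:
  /16 71.201.0.0: no
  /18 52.210.192.0: no
  /9 210.0.0.0: no
  /15 85.254.0.0: MATCH
  /9 152.0.0.0: no
  /0 0.0.0.0: MATCH
Selected: next-hop 171.164.204.252 via wlan0 (matched /15)


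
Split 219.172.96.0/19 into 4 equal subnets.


New prefix = 19 + 2 = 21
Each subnet has 2048 addresses
  219.172.96.0/21
  219.172.104.0/21
  219.172.112.0/21
  219.172.120.0/21
Subnets: 219.172.96.0/21, 219.172.104.0/21, 219.172.112.0/21, 219.172.120.0/21


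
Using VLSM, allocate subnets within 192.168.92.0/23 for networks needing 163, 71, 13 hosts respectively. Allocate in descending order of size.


163 hosts -> /24 (254 usable): 192.168.92.0/24
71 hosts -> /25 (126 usable): 192.168.93.0/25
13 hosts -> /28 (14 usable): 192.168.93.128/28
Allocation: 192.168.92.0/24 (163 hosts, 254 usable); 192.168.93.0/25 (71 hosts, 126 usable); 192.168.93.128/28 (13 hosts, 14 usable)


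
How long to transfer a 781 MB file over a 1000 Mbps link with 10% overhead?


Effective throughput = 1000 * (1 - 10/100) = 900 Mbps
File size in Mb = 781 * 8 = 6248 Mb
Time = 6248 / 900
Time = 6.9422 seconds


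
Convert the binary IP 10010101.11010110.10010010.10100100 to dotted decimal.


10010101 = 149
11010110 = 214
10010010 = 146
10100100 = 164
IP: 149.214.146.164


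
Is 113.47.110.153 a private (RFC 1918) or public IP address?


RFC 1918 private ranges:
  10.0.0.0/8 (10.0.0.0 - 10.255.255.255)
  172.16.0.0/12 (172.16.0.0 - 172.31.255.255)
  192.168.0.0/16 (192.168.0.0 - 192.168.255.255)
Public (not in any RFC 1918 range)


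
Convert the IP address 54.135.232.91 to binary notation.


54 = 00110110
135 = 10000111
232 = 11101000
91 = 01011011
Binary: 00110110.10000111.11101000.01011011


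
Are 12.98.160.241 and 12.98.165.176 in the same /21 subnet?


Mask: 255.255.248.0
12.98.160.241 AND mask = 12.98.160.0
12.98.165.176 AND mask = 12.98.160.0
Yes, same subnet (12.98.160.0)


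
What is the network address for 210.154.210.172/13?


IP:   11010010.10011010.11010010.10101100
Mask: 11111111.11111000.00000000.00000000
AND operation:
Net:  11010010.10011000.00000000.00000000
Network: 210.152.0.0/13


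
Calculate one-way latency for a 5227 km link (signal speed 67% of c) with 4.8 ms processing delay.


Speed = 0.67 * 3e5 km/s = 201000 km/s
Propagation delay = 5227 / 201000 = 0.026 s = 26.005 ms
Processing delay = 4.8 ms
Total one-way latency = 30.805 ms


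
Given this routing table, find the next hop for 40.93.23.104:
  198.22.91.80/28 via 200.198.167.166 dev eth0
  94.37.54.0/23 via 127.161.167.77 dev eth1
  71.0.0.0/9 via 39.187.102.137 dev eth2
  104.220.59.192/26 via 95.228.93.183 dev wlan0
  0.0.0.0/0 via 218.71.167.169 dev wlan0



Longest prefix match for 40.93.23.104:
  /28 198.22.91.80: no
  /23 94.37.54.0: no
  /9 71.0.0.0: no
  /26 104.220.59.192: no
  /0 0.0.0.0: MATCH
Selected: next-hop 218.71.167.169 via wlan0 (matched /0)


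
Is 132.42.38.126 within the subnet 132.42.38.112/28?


Subnet network: 132.42.38.112
Test IP AND mask: 132.42.38.112
Yes, 132.42.38.126 is in 132.42.38.112/28


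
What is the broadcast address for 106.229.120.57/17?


Network: 106.229.0.0/17
Host bits = 15
Set all host bits to 1:
Broadcast: 106.229.127.255


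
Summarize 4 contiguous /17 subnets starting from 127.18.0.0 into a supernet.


Original prefix: /17
Number of subnets: 4 = 2^2
New prefix = 17 - 2 = 15
Supernet: 127.18.0.0/15


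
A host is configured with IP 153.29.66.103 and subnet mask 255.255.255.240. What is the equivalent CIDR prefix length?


Binary: 11111111.11111111.11111111.11110000
Count leading 1s
Prefix: /28


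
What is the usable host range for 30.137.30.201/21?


Network: 30.137.24.0
Broadcast: 30.137.31.255
First usable = network + 1
Last usable = broadcast - 1
Range: 30.137.24.1 to 30.137.31.254


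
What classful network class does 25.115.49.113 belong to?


First octet: 25
Binary: 00011001
0xxxxxxx -> Class A (1-126)
Class A, default mask 255.0.0.0 (/8)


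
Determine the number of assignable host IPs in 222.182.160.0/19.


Host bits = 32 - 19 = 13
Total addresses = 2^13 = 8192
Usable = total - 2 (network and broadcast)
Usable hosts: 8190


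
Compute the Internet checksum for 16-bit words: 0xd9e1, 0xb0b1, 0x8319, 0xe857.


Sum all words (with carry folding):
+ 0xd9e1 = 0xd9e1
+ 0xb0b1 = 0x8a93
+ 0x8319 = 0x0dad
+ 0xe857 = 0xf604
One's complement: ~0xf604
Checksum = 0x09fb


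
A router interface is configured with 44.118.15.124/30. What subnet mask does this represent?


/30 means 30 network bits, 2 host bits
Binary: 11111111111111111111111111111100
Mask: 255.255.255.252


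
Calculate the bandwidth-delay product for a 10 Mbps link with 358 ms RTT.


BDP = bandwidth * RTT
= 10 Mbps * 358 ms
= 10 * 1e6 * 358 / 1000 bits
= 3580000 bits
= 447500 bytes
= 437.0117 KB
BDP = 3580000 bits (447500 bytes)


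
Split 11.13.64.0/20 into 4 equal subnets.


New prefix = 20 + 2 = 22
Each subnet has 1024 addresses
  11.13.64.0/22
  11.13.68.0/22
  11.13.72.0/22
  11.13.76.0/22
Subnets: 11.13.64.0/22, 11.13.68.0/22, 11.13.72.0/22, 11.13.76.0/22


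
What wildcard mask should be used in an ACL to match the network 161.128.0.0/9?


Subnet mask: 255.128.0.0
Wildcard = 255.255.255.255 - subnet mask
255 - 255 = 0
255 - 128 = 127
255 - 0 = 255
255 - 0 = 255
Wildcard: 0.127.255.255


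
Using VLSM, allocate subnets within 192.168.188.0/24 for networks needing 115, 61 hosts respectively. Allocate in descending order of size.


115 hosts -> /25 (126 usable): 192.168.188.0/25
61 hosts -> /26 (62 usable): 192.168.188.128/26
Allocation: 192.168.188.0/25 (115 hosts, 126 usable); 192.168.188.128/26 (61 hosts, 62 usable)


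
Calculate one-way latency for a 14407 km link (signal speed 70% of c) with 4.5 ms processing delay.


Speed = 0.7 * 3e5 km/s = 210000 km/s
Propagation delay = 14407 / 210000 = 0.0686 s = 68.6048 ms
Processing delay = 4.5 ms
Total one-way latency = 73.1048 ms


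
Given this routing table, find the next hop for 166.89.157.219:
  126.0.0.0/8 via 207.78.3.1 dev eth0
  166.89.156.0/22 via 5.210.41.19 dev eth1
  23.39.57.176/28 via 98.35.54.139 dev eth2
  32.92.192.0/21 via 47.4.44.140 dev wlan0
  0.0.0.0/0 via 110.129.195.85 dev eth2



Longest prefix match for 166.89.157.219:
  /8 126.0.0.0: no
  /22 166.89.156.0: MATCH
  /28 23.39.57.176: no
  /21 32.92.192.0: no
  /0 0.0.0.0: MATCH
Selected: next-hop 5.210.41.19 via eth1 (matched /22)


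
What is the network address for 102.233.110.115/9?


IP:   01100110.11101001.01101110.01110011
Mask: 11111111.10000000.00000000.00000000
AND operation:
Net:  01100110.10000000.00000000.00000000
Network: 102.128.0.0/9


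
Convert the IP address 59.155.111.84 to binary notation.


59 = 00111011
155 = 10011011
111 = 01101111
84 = 01010100
Binary: 00111011.10011011.01101111.01010100


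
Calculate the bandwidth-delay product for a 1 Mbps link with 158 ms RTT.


BDP = bandwidth * RTT
= 1 Mbps * 158 ms
= 1 * 1e6 * 158 / 1000 bits
= 158000 bits
= 19750 bytes
= 19.2871 KB
BDP = 158000 bits (19750 bytes)


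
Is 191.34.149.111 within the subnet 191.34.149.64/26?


Subnet network: 191.34.149.64
Test IP AND mask: 191.34.149.64
Yes, 191.34.149.111 is in 191.34.149.64/26


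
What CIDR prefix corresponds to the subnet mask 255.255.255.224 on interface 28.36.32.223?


Binary: 11111111.11111111.11111111.11100000
Count leading 1s
Prefix: /27


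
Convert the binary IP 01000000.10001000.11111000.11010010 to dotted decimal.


01000000 = 64
10001000 = 136
11111000 = 248
11010010 = 210
IP: 64.136.248.210


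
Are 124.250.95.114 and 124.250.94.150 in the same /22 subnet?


Mask: 255.255.252.0
124.250.95.114 AND mask = 124.250.92.0
124.250.94.150 AND mask = 124.250.92.0
Yes, same subnet (124.250.92.0)


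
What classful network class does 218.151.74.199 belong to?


First octet: 218
Binary: 11011010
110xxxxx -> Class C (192-223)
Class C, default mask 255.255.255.0 (/24)


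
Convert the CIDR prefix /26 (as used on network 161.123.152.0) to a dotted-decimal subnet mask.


/26 means 26 network bits, 6 host bits
Binary: 11111111111111111111111111000000
Mask: 255.255.255.192


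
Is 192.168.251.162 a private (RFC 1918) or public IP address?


RFC 1918 private ranges:
  10.0.0.0/8 (10.0.0.0 - 10.255.255.255)
  172.16.0.0/12 (172.16.0.0 - 172.31.255.255)
  192.168.0.0/16 (192.168.0.0 - 192.168.255.255)
Private (in 192.168.0.0/16)


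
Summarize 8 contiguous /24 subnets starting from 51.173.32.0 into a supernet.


Original prefix: /24
Number of subnets: 8 = 2^3
New prefix = 24 - 3 = 21
Supernet: 51.173.32.0/21


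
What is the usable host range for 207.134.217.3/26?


Network: 207.134.217.0
Broadcast: 207.134.217.63
First usable = network + 1
Last usable = broadcast - 1
Range: 207.134.217.1 to 207.134.217.62


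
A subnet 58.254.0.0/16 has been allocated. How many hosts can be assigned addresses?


Host bits = 32 - 16 = 16
Total addresses = 2^16 = 65536
Usable = total - 2 (network and broadcast)
Usable hosts: 65534


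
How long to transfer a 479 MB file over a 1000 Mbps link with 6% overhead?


Effective throughput = 1000 * (1 - 6/100) = 940 Mbps
File size in Mb = 479 * 8 = 3832 Mb
Time = 3832 / 940
Time = 4.0766 seconds


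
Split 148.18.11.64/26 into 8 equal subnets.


New prefix = 26 + 3 = 29
Each subnet has 8 addresses
  148.18.11.64/29
  148.18.11.72/29
  148.18.11.80/29
  148.18.11.88/29
  148.18.11.96/29
  148.18.11.104/29
  148.18.11.112/29
  148.18.11.120/29
Subnets: 148.18.11.64/29, 148.18.11.72/29, 148.18.11.80/29, 148.18.11.88/29, 148.18.11.96/29, 148.18.11.104/29, 148.18.11.112/29, 148.18.11.120/29


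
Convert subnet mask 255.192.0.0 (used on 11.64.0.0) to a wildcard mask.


Subnet mask: 255.192.0.0
Wildcard = 255.255.255.255 - subnet mask
255 - 255 = 0
255 - 192 = 63
255 - 0 = 255
255 - 0 = 255
Wildcard: 0.63.255.255


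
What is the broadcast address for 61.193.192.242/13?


Network: 61.192.0.0/13
Host bits = 19
Set all host bits to 1:
Broadcast: 61.199.255.255


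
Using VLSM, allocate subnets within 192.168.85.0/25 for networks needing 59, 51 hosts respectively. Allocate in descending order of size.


59 hosts -> /26 (62 usable): 192.168.85.0/26
51 hosts -> /26 (62 usable): 192.168.85.64/26
Allocation: 192.168.85.0/26 (59 hosts, 62 usable); 192.168.85.64/26 (51 hosts, 62 usable)


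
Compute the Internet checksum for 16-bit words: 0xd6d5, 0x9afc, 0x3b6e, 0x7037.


Sum all words (with carry folding):
+ 0xd6d5 = 0xd6d5
+ 0x9afc = 0x71d2
+ 0x3b6e = 0xad40
+ 0x7037 = 0x1d78
One's complement: ~0x1d78
Checksum = 0xe287


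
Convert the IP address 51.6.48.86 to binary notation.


51 = 00110011
6 = 00000110
48 = 00110000
86 = 01010110
Binary: 00110011.00000110.00110000.01010110


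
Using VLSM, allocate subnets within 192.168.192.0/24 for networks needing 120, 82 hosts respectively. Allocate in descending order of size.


120 hosts -> /25 (126 usable): 192.168.192.0/25
82 hosts -> /25 (126 usable): 192.168.192.128/25
Allocation: 192.168.192.0/25 (120 hosts, 126 usable); 192.168.192.128/25 (82 hosts, 126 usable)


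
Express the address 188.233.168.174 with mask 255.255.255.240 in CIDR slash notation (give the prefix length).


Binary: 11111111.11111111.11111111.11110000
Count leading 1s
Prefix: /28


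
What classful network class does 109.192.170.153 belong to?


First octet: 109
Binary: 01101101
0xxxxxxx -> Class A (1-126)
Class A, default mask 255.0.0.0 (/8)


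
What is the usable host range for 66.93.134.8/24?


Network: 66.93.134.0
Broadcast: 66.93.134.255
First usable = network + 1
Last usable = broadcast - 1
Range: 66.93.134.1 to 66.93.134.254


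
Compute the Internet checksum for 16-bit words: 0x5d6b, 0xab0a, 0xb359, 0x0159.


Sum all words (with carry folding):
+ 0x5d6b = 0x5d6b
+ 0xab0a = 0x0876
+ 0xb359 = 0xbbcf
+ 0x0159 = 0xbd28
One's complement: ~0xbd28
Checksum = 0x42d7


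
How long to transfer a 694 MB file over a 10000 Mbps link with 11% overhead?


Effective throughput = 10000 * (1 - 11/100) = 8900 Mbps
File size in Mb = 694 * 8 = 5552 Mb
Time = 5552 / 8900
Time = 0.6238 seconds


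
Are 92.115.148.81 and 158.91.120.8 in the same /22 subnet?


Mask: 255.255.252.0
92.115.148.81 AND mask = 92.115.148.0
158.91.120.8 AND mask = 158.91.120.0
No, different subnets (92.115.148.0 vs 158.91.120.0)


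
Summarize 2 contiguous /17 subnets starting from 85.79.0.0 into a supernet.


Original prefix: /17
Number of subnets: 2 = 2^1
New prefix = 17 - 1 = 16
Supernet: 85.79.0.0/16


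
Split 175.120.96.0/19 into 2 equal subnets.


New prefix = 19 + 1 = 20
Each subnet has 4096 addresses
  175.120.96.0/20
  175.120.112.0/20
Subnets: 175.120.96.0/20, 175.120.112.0/20


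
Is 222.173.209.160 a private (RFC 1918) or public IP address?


RFC 1918 private ranges:
  10.0.0.0/8 (10.0.0.0 - 10.255.255.255)
  172.16.0.0/12 (172.16.0.0 - 172.31.255.255)
  192.168.0.0/16 (192.168.0.0 - 192.168.255.255)
Public (not in any RFC 1918 range)


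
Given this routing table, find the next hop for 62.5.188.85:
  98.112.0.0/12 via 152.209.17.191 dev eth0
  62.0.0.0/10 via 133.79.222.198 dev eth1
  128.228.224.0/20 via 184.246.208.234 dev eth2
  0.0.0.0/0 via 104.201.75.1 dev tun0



Longest prefix match for 62.5.188.85:
  /12 98.112.0.0: no
  /10 62.0.0.0: MATCH
  /20 128.228.224.0: no
  /0 0.0.0.0: MATCH
Selected: next-hop 133.79.222.198 via eth1 (matched /10)


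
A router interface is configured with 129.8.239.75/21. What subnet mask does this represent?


/21 means 21 network bits, 11 host bits
Binary: 11111111111111111111100000000000
Mask: 255.255.248.0


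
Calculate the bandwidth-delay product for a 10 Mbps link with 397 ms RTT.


BDP = bandwidth * RTT
= 10 Mbps * 397 ms
= 10 * 1e6 * 397 / 1000 bits
= 3970000 bits
= 496250 bytes
= 484.6191 KB
BDP = 3970000 bits (496250 bytes)


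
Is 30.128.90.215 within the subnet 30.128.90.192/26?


Subnet network: 30.128.90.192
Test IP AND mask: 30.128.90.192
Yes, 30.128.90.215 is in 30.128.90.192/26


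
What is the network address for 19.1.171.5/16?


IP:   00010011.00000001.10101011.00000101
Mask: 11111111.11111111.00000000.00000000
AND operation:
Net:  00010011.00000001.00000000.00000000
Network: 19.1.0.0/16


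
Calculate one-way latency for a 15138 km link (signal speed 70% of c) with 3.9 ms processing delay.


Speed = 0.7 * 3e5 km/s = 210000 km/s
Propagation delay = 15138 / 210000 = 0.0721 s = 72.0857 ms
Processing delay = 3.9 ms
Total one-way latency = 75.9857 ms


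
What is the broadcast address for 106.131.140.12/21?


Network: 106.131.136.0/21
Host bits = 11
Set all host bits to 1:
Broadcast: 106.131.143.255


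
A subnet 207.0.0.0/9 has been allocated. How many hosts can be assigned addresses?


Host bits = 32 - 9 = 23
Total addresses = 2^23 = 8388608
Usable = total - 2 (network and broadcast)
Usable hosts: 8388606


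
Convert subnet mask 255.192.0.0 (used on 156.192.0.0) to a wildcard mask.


Subnet mask: 255.192.0.0
Wildcard = 255.255.255.255 - subnet mask
255 - 255 = 0
255 - 192 = 63
255 - 0 = 255
255 - 0 = 255
Wildcard: 0.63.255.255


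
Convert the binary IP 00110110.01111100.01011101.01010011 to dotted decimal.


00110110 = 54
01111100 = 124
01011101 = 93
01010011 = 83
IP: 54.124.93.83


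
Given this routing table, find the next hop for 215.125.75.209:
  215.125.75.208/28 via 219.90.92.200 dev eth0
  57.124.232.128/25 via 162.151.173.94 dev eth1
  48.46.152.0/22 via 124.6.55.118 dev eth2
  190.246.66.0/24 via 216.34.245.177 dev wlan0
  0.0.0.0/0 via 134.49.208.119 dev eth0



Longest prefix match for 215.125.75.209:
  /28 215.125.75.208: MATCH
  /25 57.124.232.128: no
  /22 48.46.152.0: no
  /24 190.246.66.0: no
  /0 0.0.0.0: MATCH
Selected: next-hop 219.90.92.200 via eth0 (matched /28)


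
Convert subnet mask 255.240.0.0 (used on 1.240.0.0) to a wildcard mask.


Subnet mask: 255.240.0.0
Wildcard = 255.255.255.255 - subnet mask
255 - 255 = 0
255 - 240 = 15
255 - 0 = 255
255 - 0 = 255
Wildcard: 0.15.255.255


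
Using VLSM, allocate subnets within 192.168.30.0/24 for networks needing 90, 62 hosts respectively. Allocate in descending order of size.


90 hosts -> /25 (126 usable): 192.168.30.0/25
62 hosts -> /26 (62 usable): 192.168.30.128/26
Allocation: 192.168.30.0/25 (90 hosts, 126 usable); 192.168.30.128/26 (62 hosts, 62 usable)


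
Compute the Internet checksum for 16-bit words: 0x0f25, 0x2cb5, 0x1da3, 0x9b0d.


Sum all words (with carry folding):
+ 0x0f25 = 0x0f25
+ 0x2cb5 = 0x3bda
+ 0x1da3 = 0x597d
+ 0x9b0d = 0xf48a
One's complement: ~0xf48a
Checksum = 0x0b75


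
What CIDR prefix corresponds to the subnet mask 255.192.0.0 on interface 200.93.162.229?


Binary: 11111111.11000000.00000000.00000000
Count leading 1s
Prefix: /10


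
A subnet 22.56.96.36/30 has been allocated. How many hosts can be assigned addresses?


Host bits = 32 - 30 = 2
Total addresses = 2^2 = 4
Usable = total - 2 (network and broadcast)
Usable hosts: 2


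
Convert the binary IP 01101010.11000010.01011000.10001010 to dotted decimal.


01101010 = 106
11000010 = 194
01011000 = 88
10001010 = 138
IP: 106.194.88.138


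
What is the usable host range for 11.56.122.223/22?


Network: 11.56.120.0
Broadcast: 11.56.123.255
First usable = network + 1
Last usable = broadcast - 1
Range: 11.56.120.1 to 11.56.123.254


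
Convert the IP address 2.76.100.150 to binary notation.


2 = 00000010
76 = 01001100
100 = 01100100
150 = 10010110
Binary: 00000010.01001100.01100100.10010110


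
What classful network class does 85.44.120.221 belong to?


First octet: 85
Binary: 01010101
0xxxxxxx -> Class A (1-126)
Class A, default mask 255.0.0.0 (/8)


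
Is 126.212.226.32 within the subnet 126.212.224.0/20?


Subnet network: 126.212.224.0
Test IP AND mask: 126.212.224.0
Yes, 126.212.226.32 is in 126.212.224.0/20


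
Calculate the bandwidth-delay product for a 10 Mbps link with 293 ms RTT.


BDP = bandwidth * RTT
= 10 Mbps * 293 ms
= 10 * 1e6 * 293 / 1000 bits
= 2930000 bits
= 366250 bytes
= 357.666 KB
BDP = 2930000 bits (366250 bytes)


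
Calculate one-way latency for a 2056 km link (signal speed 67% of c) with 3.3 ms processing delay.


Speed = 0.67 * 3e5 km/s = 201000 km/s
Propagation delay = 2056 / 201000 = 0.0102 s = 10.2289 ms
Processing delay = 3.3 ms
Total one-way latency = 13.5289 ms


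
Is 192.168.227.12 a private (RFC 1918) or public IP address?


RFC 1918 private ranges:
  10.0.0.0/8 (10.0.0.0 - 10.255.255.255)
  172.16.0.0/12 (172.16.0.0 - 172.31.255.255)
  192.168.0.0/16 (192.168.0.0 - 192.168.255.255)
Private (in 192.168.0.0/16)


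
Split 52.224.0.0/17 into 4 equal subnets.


New prefix = 17 + 2 = 19
Each subnet has 8192 addresses
  52.224.0.0/19
  52.224.32.0/19
  52.224.64.0/19
  52.224.96.0/19
Subnets: 52.224.0.0/19, 52.224.32.0/19, 52.224.64.0/19, 52.224.96.0/19


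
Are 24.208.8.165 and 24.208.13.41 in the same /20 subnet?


Mask: 255.255.240.0
24.208.8.165 AND mask = 24.208.0.0
24.208.13.41 AND mask = 24.208.0.0
Yes, same subnet (24.208.0.0)


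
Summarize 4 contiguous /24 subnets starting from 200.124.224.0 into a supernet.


Original prefix: /24
Number of subnets: 4 = 2^2
New prefix = 24 - 2 = 22
Supernet: 200.124.224.0/22


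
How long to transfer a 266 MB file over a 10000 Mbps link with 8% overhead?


Effective throughput = 10000 * (1 - 8/100) = 9200 Mbps
File size in Mb = 266 * 8 = 2128 Mb
Time = 2128 / 9200
Time = 0.2313 seconds


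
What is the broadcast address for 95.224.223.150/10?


Network: 95.192.0.0/10
Host bits = 22
Set all host bits to 1:
Broadcast: 95.255.255.255


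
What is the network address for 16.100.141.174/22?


IP:   00010000.01100100.10001101.10101110
Mask: 11111111.11111111.11111100.00000000
AND operation:
Net:  00010000.01100100.10001100.00000000
Network: 16.100.140.0/22


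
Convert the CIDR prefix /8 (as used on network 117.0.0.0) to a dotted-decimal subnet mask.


/8 means 8 network bits, 24 host bits
Binary: 11111111000000000000000000000000
Mask: 255.0.0.0


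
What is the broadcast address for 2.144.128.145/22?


Network: 2.144.128.0/22
Host bits = 10
Set all host bits to 1:
Broadcast: 2.144.131.255


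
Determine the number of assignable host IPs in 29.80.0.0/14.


Host bits = 32 - 14 = 18
Total addresses = 2^18 = 262144
Usable = total - 2 (network and broadcast)
Usable hosts: 262142


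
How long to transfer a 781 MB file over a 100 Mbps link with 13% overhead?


Effective throughput = 100 * (1 - 13/100) = 87 Mbps
File size in Mb = 781 * 8 = 6248 Mb
Time = 6248 / 87
Time = 71.8161 seconds


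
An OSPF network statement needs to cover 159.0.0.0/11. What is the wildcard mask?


Subnet mask: 255.224.0.0
Wildcard = 255.255.255.255 - subnet mask
255 - 255 = 0
255 - 224 = 31
255 - 0 = 255
255 - 0 = 255
Wildcard: 0.31.255.255


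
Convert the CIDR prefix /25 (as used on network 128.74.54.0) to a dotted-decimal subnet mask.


/25 means 25 network bits, 7 host bits
Binary: 11111111111111111111111110000000
Mask: 255.255.255.128


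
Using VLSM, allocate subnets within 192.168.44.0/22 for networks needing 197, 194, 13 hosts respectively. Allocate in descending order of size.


197 hosts -> /24 (254 usable): 192.168.44.0/24
194 hosts -> /24 (254 usable): 192.168.45.0/24
13 hosts -> /28 (14 usable): 192.168.46.0/28
Allocation: 192.168.44.0/24 (197 hosts, 254 usable); 192.168.45.0/24 (194 hosts, 254 usable); 192.168.46.0/28 (13 hosts, 14 usable)


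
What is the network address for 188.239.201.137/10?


IP:   10111100.11101111.11001001.10001001
Mask: 11111111.11000000.00000000.00000000
AND operation:
Net:  10111100.11000000.00000000.00000000
Network: 188.192.0.0/10


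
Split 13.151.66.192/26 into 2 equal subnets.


New prefix = 26 + 1 = 27
Each subnet has 32 addresses
  13.151.66.192/27
  13.151.66.224/27
Subnets: 13.151.66.192/27, 13.151.66.224/27


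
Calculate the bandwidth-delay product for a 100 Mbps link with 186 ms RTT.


BDP = bandwidth * RTT
= 100 Mbps * 186 ms
= 100 * 1e6 * 186 / 1000 bits
= 18600000 bits
= 2325000 bytes
= 2270.5078 KB
BDP = 18600000 bits (2325000 bytes)


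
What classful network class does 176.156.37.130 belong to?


First octet: 176
Binary: 10110000
10xxxxxx -> Class B (128-191)
Class B, default mask 255.255.0.0 (/16)


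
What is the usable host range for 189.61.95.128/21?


Network: 189.61.88.0
Broadcast: 189.61.95.255
First usable = network + 1
Last usable = broadcast - 1
Range: 189.61.88.1 to 189.61.95.254


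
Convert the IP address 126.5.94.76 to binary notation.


126 = 01111110
5 = 00000101
94 = 01011110
76 = 01001100
Binary: 01111110.00000101.01011110.01001100


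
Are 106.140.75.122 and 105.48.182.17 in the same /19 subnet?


Mask: 255.255.224.0
106.140.75.122 AND mask = 106.140.64.0
105.48.182.17 AND mask = 105.48.160.0
No, different subnets (106.140.64.0 vs 105.48.160.0)


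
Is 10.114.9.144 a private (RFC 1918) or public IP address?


RFC 1918 private ranges:
  10.0.0.0/8 (10.0.0.0 - 10.255.255.255)
  172.16.0.0/12 (172.16.0.0 - 172.31.255.255)
  192.168.0.0/16 (192.168.0.0 - 192.168.255.255)
Private (in 10.0.0.0/8)


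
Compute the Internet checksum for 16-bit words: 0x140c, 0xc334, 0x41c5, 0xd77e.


Sum all words (with carry folding):
+ 0x140c = 0x140c
+ 0xc334 = 0xd740
+ 0x41c5 = 0x1906
+ 0xd77e = 0xf084
One's complement: ~0xf084
Checksum = 0x0f7b


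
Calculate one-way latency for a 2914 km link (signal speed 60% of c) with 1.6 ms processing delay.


Speed = 0.6 * 3e5 km/s = 180000 km/s
Propagation delay = 2914 / 180000 = 0.0162 s = 16.1889 ms
Processing delay = 1.6 ms
Total one-way latency = 17.7889 ms


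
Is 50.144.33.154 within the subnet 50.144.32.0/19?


Subnet network: 50.144.32.0
Test IP AND mask: 50.144.32.0
Yes, 50.144.33.154 is in 50.144.32.0/19


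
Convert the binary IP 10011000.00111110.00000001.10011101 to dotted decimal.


10011000 = 152
00111110 = 62
00000001 = 1
10011101 = 157
IP: 152.62.1.157


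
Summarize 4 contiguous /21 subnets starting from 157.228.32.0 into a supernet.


Original prefix: /21
Number of subnets: 4 = 2^2
New prefix = 21 - 2 = 19
Supernet: 157.228.32.0/19


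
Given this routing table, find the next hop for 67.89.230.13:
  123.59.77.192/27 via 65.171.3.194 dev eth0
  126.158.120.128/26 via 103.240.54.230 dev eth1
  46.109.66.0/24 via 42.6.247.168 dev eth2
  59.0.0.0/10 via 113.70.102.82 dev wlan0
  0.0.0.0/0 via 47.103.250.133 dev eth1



Longest prefix match for 67.89.230.13:
  /27 123.59.77.192: no
  /26 126.158.120.128: no
  /24 46.109.66.0: no
  /10 59.0.0.0: no
  /0 0.0.0.0: MATCH
Selected: next-hop 47.103.250.133 via eth1 (matched /0)


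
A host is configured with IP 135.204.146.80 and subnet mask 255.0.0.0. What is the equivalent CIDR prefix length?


Binary: 11111111.00000000.00000000.00000000
Count leading 1s
Prefix: /8


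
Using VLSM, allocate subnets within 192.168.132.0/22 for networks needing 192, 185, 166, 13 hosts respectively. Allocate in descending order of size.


192 hosts -> /24 (254 usable): 192.168.132.0/24
185 hosts -> /24 (254 usable): 192.168.133.0/24
166 hosts -> /24 (254 usable): 192.168.134.0/24
13 hosts -> /28 (14 usable): 192.168.135.0/28
Allocation: 192.168.132.0/24 (192 hosts, 254 usable); 192.168.133.0/24 (185 hosts, 254 usable); 192.168.134.0/24 (166 hosts, 254 usable); 192.168.135.0/28 (13 hosts, 14 usable)


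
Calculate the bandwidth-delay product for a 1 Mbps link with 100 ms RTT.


BDP = bandwidth * RTT
= 1 Mbps * 100 ms
= 1 * 1e6 * 100 / 1000 bits
= 100000 bits
= 12500 bytes
= 12.207 KB
BDP = 100000 bits (12500 bytes)


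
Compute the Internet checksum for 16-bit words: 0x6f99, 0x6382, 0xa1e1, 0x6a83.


Sum all words (with carry folding):
+ 0x6f99 = 0x6f99
+ 0x6382 = 0xd31b
+ 0xa1e1 = 0x74fd
+ 0x6a83 = 0xdf80
One's complement: ~0xdf80
Checksum = 0x207f


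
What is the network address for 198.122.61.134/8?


IP:   11000110.01111010.00111101.10000110
Mask: 11111111.00000000.00000000.00000000
AND operation:
Net:  11000110.00000000.00000000.00000000
Network: 198.0.0.0/8


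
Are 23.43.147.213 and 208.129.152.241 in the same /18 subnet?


Mask: 255.255.192.0
23.43.147.213 AND mask = 23.43.128.0
208.129.152.241 AND mask = 208.129.128.0
No, different subnets (23.43.128.0 vs 208.129.128.0)


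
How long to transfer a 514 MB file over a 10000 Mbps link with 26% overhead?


Effective throughput = 10000 * (1 - 26/100) = 7400 Mbps
File size in Mb = 514 * 8 = 4112 Mb
Time = 4112 / 7400
Time = 0.5557 seconds


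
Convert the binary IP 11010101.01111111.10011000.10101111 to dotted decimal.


11010101 = 213
01111111 = 127
10011000 = 152
10101111 = 175
IP: 213.127.152.175


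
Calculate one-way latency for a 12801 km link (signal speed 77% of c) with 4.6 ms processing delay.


Speed = 0.77 * 3e5 km/s = 231000 km/s
Propagation delay = 12801 / 231000 = 0.0554 s = 55.4156 ms
Processing delay = 4.6 ms
Total one-way latency = 60.0156 ms


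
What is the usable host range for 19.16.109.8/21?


Network: 19.16.104.0
Broadcast: 19.16.111.255
First usable = network + 1
Last usable = broadcast - 1
Range: 19.16.104.1 to 19.16.111.254


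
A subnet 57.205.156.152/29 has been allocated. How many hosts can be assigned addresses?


Host bits = 32 - 29 = 3
Total addresses = 2^3 = 8
Usable = total - 2 (network and broadcast)
Usable hosts: 6


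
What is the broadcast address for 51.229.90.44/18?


Network: 51.229.64.0/18
Host bits = 14
Set all host bits to 1:
Broadcast: 51.229.127.255


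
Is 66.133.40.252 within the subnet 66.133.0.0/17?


Subnet network: 66.133.0.0
Test IP AND mask: 66.133.0.0
Yes, 66.133.40.252 is in 66.133.0.0/17


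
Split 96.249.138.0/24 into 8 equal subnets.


New prefix = 24 + 3 = 27
Each subnet has 32 addresses
  96.249.138.0/27
  96.249.138.32/27
  96.249.138.64/27
  96.249.138.96/27
  96.249.138.128/27
  96.249.138.160/27
  96.249.138.192/27
  96.249.138.224/27
Subnets: 96.249.138.0/27, 96.249.138.32/27, 96.249.138.64/27, 96.249.138.96/27, 96.249.138.128/27, 96.249.138.160/27, 96.249.138.192/27, 96.249.138.224/27
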